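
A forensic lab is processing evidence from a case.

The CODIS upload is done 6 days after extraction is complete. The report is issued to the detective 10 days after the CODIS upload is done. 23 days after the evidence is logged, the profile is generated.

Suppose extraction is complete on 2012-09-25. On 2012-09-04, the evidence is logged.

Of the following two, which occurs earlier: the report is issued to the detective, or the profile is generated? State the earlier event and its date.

Extraction is complete: Sep 25, 2012.
The CODIS upload is done: Sep 25, 2012 + 6 days = Oct 1, 2012.
The report is issued to the detective: Oct 1, 2012 + 10 days = Oct 11, 2012.
The evidence is logged: Sep 4, 2012.
The profile is generated: Sep 4, 2012 + 23 days = Sep 27, 2012.
Comparing: the report is issued to the detective on Oct 11, 2012 vs the profile is generated on Sep 27, 2012. Earlier: the profile is generated.

The profile is generated — 2012-09-27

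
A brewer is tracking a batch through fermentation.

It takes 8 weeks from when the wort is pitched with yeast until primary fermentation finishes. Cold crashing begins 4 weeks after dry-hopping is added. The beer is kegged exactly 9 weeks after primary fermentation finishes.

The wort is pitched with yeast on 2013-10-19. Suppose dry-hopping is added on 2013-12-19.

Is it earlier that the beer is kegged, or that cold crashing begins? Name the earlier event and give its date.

The wort is pitched with yeast: Oct 19, 2013.
Primary fermentation finishes: Oct 19, 2013 + 8 weeks = Dec 14, 2013.
The beer is kegged: Dec 14, 2013 + 9 weeks = Feb 15, 2014.
Dry-hopping is added: Dec 19, 2013.
Cold crashing begins: Dec 19, 2013 + 4 weeks = Jan 16, 2014.
Comparing: the beer is kegged on Feb 15, 2014 vs cold crashing begins on Jan 16, 2014. Earlier: cold crashing begins.

Cold crashing begins — 2014-01-16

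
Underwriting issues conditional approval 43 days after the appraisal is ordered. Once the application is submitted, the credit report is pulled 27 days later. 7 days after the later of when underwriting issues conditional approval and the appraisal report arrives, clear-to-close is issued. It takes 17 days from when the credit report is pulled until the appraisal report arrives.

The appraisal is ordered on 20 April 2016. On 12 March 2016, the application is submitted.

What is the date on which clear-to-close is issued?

The appraisal is ordered: Apr 20, 2016.
Underwriting issues conditional approval: Apr 20, 2016 + 43 days = Jun 2, 2016.
The application is submitted: Mar 12, 2016.
The credit report is pulled: Mar 12, 2016 + 27 days = Apr 8, 2016.
The appraisal report arrives: Apr 8, 2016 + 17 days = Apr 25, 2016.
Both prerequisites met — underwriting issues conditional approval (Jun 2, 2016), the appraisal report arrives (Apr 25, 2016); the later is Jun 2, 2016.
Clear-to-close is issued: Jun 2, 2016 + 7 days = Jun 9, 2016.

9 June 2016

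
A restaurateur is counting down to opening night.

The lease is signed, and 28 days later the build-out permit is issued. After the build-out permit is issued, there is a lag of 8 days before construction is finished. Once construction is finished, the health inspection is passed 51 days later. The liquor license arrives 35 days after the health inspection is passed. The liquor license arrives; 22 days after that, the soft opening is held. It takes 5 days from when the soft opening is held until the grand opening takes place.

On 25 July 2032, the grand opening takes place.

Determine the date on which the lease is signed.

The grand opening takes place: Jul 25, 2032.
The soft opening is held: Jul 25, 2032 − 5 days = Jul 20, 2032.
The liquor license arrives: Jul 20, 2032 − 22 days = Jun 28, 2032.
The health inspection is passed: Jun 28, 2032 − 35 days = May 24, 2032.
Construction is finished: May 24, 2032 − 51 days = Apr 3, 2032.
The build-out permit is issued: Apr 3, 2032 − 8 days = Mar 26, 2032.
The lease is signed: Mar 26, 2032 − 28 days = Feb 27, 2032.

27 February 2032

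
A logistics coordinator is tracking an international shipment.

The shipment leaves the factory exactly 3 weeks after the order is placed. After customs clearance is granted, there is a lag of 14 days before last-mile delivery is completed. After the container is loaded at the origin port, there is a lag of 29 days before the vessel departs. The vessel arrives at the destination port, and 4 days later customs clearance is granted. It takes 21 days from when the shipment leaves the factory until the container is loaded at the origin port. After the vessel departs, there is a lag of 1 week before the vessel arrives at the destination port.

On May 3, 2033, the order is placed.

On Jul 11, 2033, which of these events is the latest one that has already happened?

The order is placed: May 3, 2033.
The shipment leaves the factory: May 3, 2033 + 3 weeks = May 24, 2033.
The container is loaded at the origin port: May 24, 2033 + 21 days = Jun 14, 2033.
The vessel departs: Jun 14, 2033 + 29 days = Jul 13, 2033.
The vessel arrives at the destination port: Jul 13, 2033 + 1 week = Jul 20, 2033.
Customs clearance is granted: Jul 20, 2033 + 4 days = Jul 24, 2033.
Last-mile delivery is completed: Jul 24, 2033 + 14 days = Aug 7, 2033.
Jul 11, 2033 falls between when the container is loaded at the origin port (Jun 14, 2033) and when the vessel departs (Jul 13, 2033).

The container is loaded at the origin port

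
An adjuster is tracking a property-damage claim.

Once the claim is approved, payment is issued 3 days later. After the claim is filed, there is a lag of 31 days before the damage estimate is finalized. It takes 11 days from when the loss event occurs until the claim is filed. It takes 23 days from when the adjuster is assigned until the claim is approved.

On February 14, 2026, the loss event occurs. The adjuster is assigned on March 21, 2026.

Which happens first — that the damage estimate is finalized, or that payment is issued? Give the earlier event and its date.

The damage estimate is finalized — March 28, 2026

The loss event occurs: Feb 14, 2026.
The claim is filed: Feb 14, 2026 + 11 days = Feb 25, 2026.
The damage estimate is finalized: Feb 25, 2026 + 31 days = Mar 28, 2026.
The adjuster is assigned: Mar 21, 2026.
The claim is approved: Mar 21, 2026 + 23 days = Apr 13, 2026.
Payment is issued: Apr 13, 2026 + 3 days = Apr 16, 2026.
Comparing: the damage estimate is finalized on Mar 28, 2026 vs payment is issued on Apr 16, 2026. Earlier: the damage estimate is finalized.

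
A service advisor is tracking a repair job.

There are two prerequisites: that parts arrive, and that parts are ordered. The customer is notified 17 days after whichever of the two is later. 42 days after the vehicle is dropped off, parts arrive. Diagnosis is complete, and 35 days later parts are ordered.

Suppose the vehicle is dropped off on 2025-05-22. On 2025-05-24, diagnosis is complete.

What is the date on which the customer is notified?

The vehicle is dropped off: May 22, 2025.
Parts arrive: May 22, 2025 + 42 days = Jul 3, 2025.
Diagnosis is complete: May 24, 2025.
Parts are ordered: May 24, 2025 + 35 days = Jun 28, 2025.
Both prerequisites met — parts arrive (Jul 3, 2025), parts are ordered (Jun 28, 2025); the later is Jul 3, 2025.
The customer is notified: Jul 3, 2025 + 17 days = Jul 20, 2025.

2025-07-20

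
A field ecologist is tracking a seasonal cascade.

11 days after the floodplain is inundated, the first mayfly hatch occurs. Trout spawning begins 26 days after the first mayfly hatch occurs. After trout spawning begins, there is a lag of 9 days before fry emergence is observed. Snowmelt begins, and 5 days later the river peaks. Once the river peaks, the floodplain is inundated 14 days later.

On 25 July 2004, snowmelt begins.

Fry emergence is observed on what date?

28 September 2004

Snowmelt begins: Jul 25, 2004.
The river peaks: Jul 25, 2004 + 5 days = Jul 30, 2004.
The floodplain is inundated: Jul 30, 2004 + 14 days = Aug 13, 2004.
The first mayfly hatch occurs: Aug 13, 2004 + 11 days = Aug 24, 2004.
Trout spawning begins: Aug 24, 2004 + 26 days = Sep 19, 2004.
Fry emergence is observed: Sep 19, 2004 + 9 days = Sep 28, 2004.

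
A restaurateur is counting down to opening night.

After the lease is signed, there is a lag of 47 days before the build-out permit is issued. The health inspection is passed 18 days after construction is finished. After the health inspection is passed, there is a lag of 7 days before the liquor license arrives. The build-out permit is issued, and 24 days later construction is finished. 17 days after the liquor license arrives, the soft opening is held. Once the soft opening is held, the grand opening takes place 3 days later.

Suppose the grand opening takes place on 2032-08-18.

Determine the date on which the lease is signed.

2032-04-24

The grand opening takes place: Aug 18, 2032.
The soft opening is held: Aug 18, 2032 − 3 days = Aug 15, 2032.
The liquor license arrives: Aug 15, 2032 − 17 days = Jul 29, 2032.
The health inspection is passed: Jul 29, 2032 − 7 days = Jul 22, 2032.
Construction is finished: Jul 22, 2032 − 18 days = Jul 4, 2032.
The build-out permit is issued: Jul 4, 2032 − 24 days = Jun 10, 2032.
The lease is signed: Jun 10, 2032 − 47 days = Apr 24, 2032.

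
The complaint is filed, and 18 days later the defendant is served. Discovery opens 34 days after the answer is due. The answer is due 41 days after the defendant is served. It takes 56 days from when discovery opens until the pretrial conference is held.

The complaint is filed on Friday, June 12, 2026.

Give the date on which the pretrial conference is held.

The complaint is filed: Jun 12, 2026.
The defendant is served: Jun 12, 2026 + 18 days = Jun 30, 2026.
The answer is due: Jun 30, 2026 + 41 days = Aug 10, 2026.
Discovery opens: Aug 10, 2026 + 34 days = Sep 13, 2026.
The pretrial conference is held: Sep 13, 2026 + 56 days = Nov 8, 2026.

Sunday, November 8, 2026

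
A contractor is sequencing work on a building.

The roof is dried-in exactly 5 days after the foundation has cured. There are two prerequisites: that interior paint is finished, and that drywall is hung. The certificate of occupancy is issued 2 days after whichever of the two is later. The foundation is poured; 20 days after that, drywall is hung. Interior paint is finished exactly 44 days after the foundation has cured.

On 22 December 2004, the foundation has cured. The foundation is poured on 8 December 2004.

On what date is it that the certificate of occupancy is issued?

6 February 2005

The foundation has cured: Dec 22, 2004.
Interior paint is finished: Dec 22, 2004 + 44 days = Feb 4, 2005.
The foundation is poured: Dec 8, 2004.
Drywall is hung: Dec 8, 2004 + 20 days = Dec 28, 2004.
Both prerequisites met — interior paint is finished (Feb 4, 2005), drywall is hung (Dec 28, 2004); the later is Feb 4, 2005.
The certificate of occupancy is issued: Feb 4, 2005 + 2 days = Feb 6, 2005.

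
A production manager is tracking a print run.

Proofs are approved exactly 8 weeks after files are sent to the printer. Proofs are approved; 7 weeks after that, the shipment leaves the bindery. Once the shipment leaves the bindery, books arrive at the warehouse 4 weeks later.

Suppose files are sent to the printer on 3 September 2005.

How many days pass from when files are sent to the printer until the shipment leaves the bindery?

Causal path: files are sent to the printer → proofs are approved → the shipment leaves the bindery.
Total delay along the path: 8 + 7 weeks = 15 weeks = 105 days.

105 days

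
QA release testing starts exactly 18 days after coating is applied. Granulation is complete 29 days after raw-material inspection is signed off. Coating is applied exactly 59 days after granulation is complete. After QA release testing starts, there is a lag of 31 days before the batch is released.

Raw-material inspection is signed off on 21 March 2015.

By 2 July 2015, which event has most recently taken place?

Raw-material inspection is signed off: Mar 21, 2015.
Granulation is complete: Mar 21, 2015 + 29 days = Apr 19, 2015.
Coating is applied: Apr 19, 2015 + 59 days = Jun 17, 2015.
QA release testing starts: Jun 17, 2015 + 18 days = Jul 5, 2015.
The batch is released: Jul 5, 2015 + 31 days = Aug 5, 2015.
Jul 2, 2015 falls between when coating is applied (Jun 17, 2015) and when QA release testing starts (Jul 5, 2015).

Coating is applied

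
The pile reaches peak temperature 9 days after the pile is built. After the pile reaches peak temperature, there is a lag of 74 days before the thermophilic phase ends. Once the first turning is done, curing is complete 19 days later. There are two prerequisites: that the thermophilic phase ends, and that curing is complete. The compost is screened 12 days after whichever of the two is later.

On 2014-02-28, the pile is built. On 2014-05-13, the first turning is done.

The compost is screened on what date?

2014-06-13

The pile is built: Feb 28, 2014.
The pile reaches peak temperature: Feb 28, 2014 + 9 days = Mar 9, 2014.
The thermophilic phase ends: Mar 9, 2014 + 74 days = May 22, 2014.
The first turning is done: May 13, 2014.
Curing is complete: May 13, 2014 + 19 days = Jun 1, 2014.
Both prerequisites met — the thermophilic phase ends (May 22, 2014), curing is complete (Jun 1, 2014); the later is Jun 1, 2014.
The compost is screened: Jun 1, 2014 + 12 days = Jun 13, 2014.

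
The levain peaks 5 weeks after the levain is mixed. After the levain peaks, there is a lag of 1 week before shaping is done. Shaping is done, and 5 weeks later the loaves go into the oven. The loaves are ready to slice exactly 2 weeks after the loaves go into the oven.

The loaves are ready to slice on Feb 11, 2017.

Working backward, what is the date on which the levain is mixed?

The loaves are ready to slice: Feb 11, 2017.
The loaves go into the oven: Feb 11, 2017 − 2 weeks = Jan 28, 2017.
Shaping is done: Jan 28, 2017 − 5 weeks = Dec 24, 2016.
The levain peaks: Dec 24, 2016 − 1 week = Dec 17, 2016.
The levain is mixed: Dec 17, 2016 − 5 weeks = Nov 12, 2016.

Nov 12, 2016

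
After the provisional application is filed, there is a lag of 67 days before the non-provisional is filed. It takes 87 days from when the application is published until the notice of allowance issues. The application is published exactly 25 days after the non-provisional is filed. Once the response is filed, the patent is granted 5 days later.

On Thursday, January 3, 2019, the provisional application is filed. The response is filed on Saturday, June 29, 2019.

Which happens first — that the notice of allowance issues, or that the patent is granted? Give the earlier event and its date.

The notice of allowance issues — Monday, July 1, 2019

The provisional application is filed: Jan 3, 2019.
The non-provisional is filed: Jan 3, 2019 + 67 days = Mar 11, 2019.
The application is published: Mar 11, 2019 + 25 days = Apr 5, 2019.
The notice of allowance issues: Apr 5, 2019 + 87 days = Jul 1, 2019.
The response is filed: Jun 29, 2019.
The patent is granted: Jun 29, 2019 + 5 days = Jul 4, 2019.
Comparing: the notice of allowance issues on Jul 1, 2019 vs the patent is granted on Jul 4, 2019. Earlier: the notice of allowance issues.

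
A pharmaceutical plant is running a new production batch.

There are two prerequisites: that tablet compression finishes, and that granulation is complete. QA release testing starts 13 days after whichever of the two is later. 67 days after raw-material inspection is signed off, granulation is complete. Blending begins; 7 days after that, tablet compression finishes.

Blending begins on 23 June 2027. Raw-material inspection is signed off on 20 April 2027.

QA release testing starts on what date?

Blending begins: Jun 23, 2027.
Tablet compression finishes: Jun 23, 2027 + 7 days = Jun 30, 2027.
Raw-material inspection is signed off: Apr 20, 2027.
Granulation is complete: Apr 20, 2027 + 67 days = Jun 26, 2027.
Both prerequisites met — tablet compression finishes (Jun 30, 2027), granulation is complete (Jun 26, 2027); the later is Jun 30, 2027.
QA release testing starts: Jun 30, 2027 + 13 days = Jul 13, 2027.

13 July 2027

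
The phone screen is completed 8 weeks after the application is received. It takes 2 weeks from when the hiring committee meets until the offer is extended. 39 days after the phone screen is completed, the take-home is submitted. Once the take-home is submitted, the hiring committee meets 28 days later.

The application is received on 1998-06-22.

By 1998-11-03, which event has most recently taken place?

The application is received: Jun 22, 1998.
The phone screen is completed: Jun 22, 1998 + 8 weeks = Aug 17, 1998.
The take-home is submitted: Aug 17, 1998 + 39 days = Sep 25, 1998.
The hiring committee meets: Sep 25, 1998 + 28 days = Oct 23, 1998.
The offer is extended: Oct 23, 1998 + 2 weeks = Nov 6, 1998.
Nov 3, 1998 falls between when the hiring committee meets (Oct 23, 1998) and when the offer is extended (Nov 6, 1998).

The hiring committee meets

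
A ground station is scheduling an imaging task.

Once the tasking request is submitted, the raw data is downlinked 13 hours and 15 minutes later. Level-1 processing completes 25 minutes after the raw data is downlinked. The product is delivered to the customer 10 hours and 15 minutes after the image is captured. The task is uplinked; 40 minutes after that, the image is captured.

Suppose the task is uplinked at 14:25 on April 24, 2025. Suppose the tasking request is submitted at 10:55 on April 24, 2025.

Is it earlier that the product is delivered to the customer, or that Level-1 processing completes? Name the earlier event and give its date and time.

Level-1 processing completes — 00:35 on April 25, 2025

The task is uplinked: 14:25 Apr 24, 2025.
The image is captured: 14:25 Apr 24, 2025 + 40m = 15:05 Apr 24, 2025.
The product is delivered to the customer: 15:05 Apr 24, 2025 + 10h15m = 01:20 Apr 25, 2025.
The tasking request is submitted: 10:55 Apr 24, 2025.
The raw data is downlinked: 10:55 Apr 24, 2025 + 13h15m = 00:10 Apr 25, 2025.
Level-1 processing completes: 00:10 Apr 25, 2025 + 25m = 00:35 Apr 25, 2025.
Comparing: the product is delivered to the customer at 01:20 Apr 25, 2025 vs Level-1 processing completes at 00:35 Apr 25, 2025. Earlier: Level-1 processing completes.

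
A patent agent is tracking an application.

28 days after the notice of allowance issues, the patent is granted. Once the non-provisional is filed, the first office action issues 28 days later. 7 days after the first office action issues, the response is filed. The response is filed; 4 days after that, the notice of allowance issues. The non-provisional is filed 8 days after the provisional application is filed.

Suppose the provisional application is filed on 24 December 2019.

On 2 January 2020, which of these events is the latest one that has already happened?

The provisional application is filed: Dec 24, 2019.
The non-provisional is filed: Dec 24, 2019 + 8 days = Jan 1, 2020.
The first office action issues: Jan 1, 2020 + 28 days = Jan 29, 2020.
The response is filed: Jan 29, 2020 + 7 days = Feb 5, 2020.
The notice of allowance issues: Feb 5, 2020 + 4 days = Feb 9, 2020.
The patent is granted: Feb 9, 2020 + 28 days = Mar 8, 2020.
Jan 2, 2020 falls between when the non-provisional is filed (Jan 1, 2020) and when the first office action issues (Jan 29, 2020).

The non-provisional is filed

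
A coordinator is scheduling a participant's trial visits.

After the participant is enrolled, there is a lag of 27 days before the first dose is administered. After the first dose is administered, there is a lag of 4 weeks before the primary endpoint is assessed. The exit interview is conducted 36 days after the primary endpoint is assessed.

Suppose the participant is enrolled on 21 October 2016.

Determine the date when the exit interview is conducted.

20 January 2017

The participant is enrolled: Oct 21, 2016.
The first dose is administered: Oct 21, 2016 + 27 days = Nov 17, 2016.
The primary endpoint is assessed: Nov 17, 2016 + 4 weeks = Dec 15, 2016.
The exit interview is conducted: Dec 15, 2016 + 36 days = Jan 20, 2017.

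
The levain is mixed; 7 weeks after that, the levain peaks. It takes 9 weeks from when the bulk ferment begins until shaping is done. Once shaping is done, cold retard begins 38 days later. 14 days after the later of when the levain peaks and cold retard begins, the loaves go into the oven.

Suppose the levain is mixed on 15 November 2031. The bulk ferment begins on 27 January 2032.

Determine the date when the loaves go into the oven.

21 May 2032

The levain is mixed: Nov 15, 2031.
The levain peaks: Nov 15, 2031 + 7 weeks = Jan 3, 2032.
The bulk ferment begins: Jan 27, 2032.
Shaping is done: Jan 27, 2032 + 9 weeks = Mar 30, 2032.
Cold retard begins: Mar 30, 2032 + 38 days = May 7, 2032.
Both prerequisites met — the levain peaks (Jan 3, 2032), cold retard begins (May 7, 2032); the later is May 7, 2032.
The loaves go into the oven: May 7, 2032 + 14 days = May 21, 2032.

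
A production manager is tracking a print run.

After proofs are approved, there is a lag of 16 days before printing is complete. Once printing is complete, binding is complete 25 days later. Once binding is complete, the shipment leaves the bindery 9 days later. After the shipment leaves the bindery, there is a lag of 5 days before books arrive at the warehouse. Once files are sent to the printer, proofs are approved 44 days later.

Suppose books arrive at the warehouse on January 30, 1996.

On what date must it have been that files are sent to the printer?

Books arrive at the warehouse: Jan 30, 1996.
The shipment leaves the bindery: Jan 30, 1996 − 5 days = Jan 25, 1996.
Binding is complete: Jan 25, 1996 − 9 days = Jan 16, 1996.
Printing is complete: Jan 16, 1996 − 25 days = Dec 22, 1995.
Proofs are approved: Dec 22, 1995 − 16 days = Dec 6, 1995.
Files are sent to the printer: Dec 6, 1995 − 44 days = Oct 23, 1995.

October 23, 1995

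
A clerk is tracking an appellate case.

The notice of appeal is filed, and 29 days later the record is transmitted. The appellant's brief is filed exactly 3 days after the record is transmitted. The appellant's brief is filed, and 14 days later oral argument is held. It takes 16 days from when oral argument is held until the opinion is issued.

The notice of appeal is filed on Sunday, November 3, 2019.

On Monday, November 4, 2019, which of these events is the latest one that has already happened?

The notice of appeal is filed: Nov 3, 2019.
The record is transmitted: Nov 3, 2019 + 29 days = Dec 2, 2019.
The appellant's brief is filed: Dec 2, 2019 + 3 days = Dec 5, 2019.
Oral argument is held: Dec 5, 2019 + 14 days = Dec 19, 2019.
The opinion is issued: Dec 19, 2019 + 16 days = Jan 4, 2020.
Nov 4, 2019 falls between when the notice of appeal is filed (Nov 3, 2019) and when the record is transmitted (Dec 2, 2019).

The notice of appeal is filed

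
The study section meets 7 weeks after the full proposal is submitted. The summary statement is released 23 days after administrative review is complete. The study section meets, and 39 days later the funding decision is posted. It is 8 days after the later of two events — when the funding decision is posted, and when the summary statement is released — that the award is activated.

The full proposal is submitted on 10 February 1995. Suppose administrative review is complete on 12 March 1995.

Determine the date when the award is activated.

The full proposal is submitted: Feb 10, 1995.
The study section meets: Feb 10, 1995 + 7 weeks = Mar 31, 1995.
The funding decision is posted: Mar 31, 1995 + 39 days = May 9, 1995.
Administrative review is complete: Mar 12, 1995.
The summary statement is released: Mar 12, 1995 + 23 days = Apr 4, 1995.
Both prerequisites met — the funding decision is posted (May 9, 1995), the summary statement is released (Apr 4, 1995); the later is May 9, 1995.
The award is activated: May 9, 1995 + 8 days = May 17, 1995.

17 May 1995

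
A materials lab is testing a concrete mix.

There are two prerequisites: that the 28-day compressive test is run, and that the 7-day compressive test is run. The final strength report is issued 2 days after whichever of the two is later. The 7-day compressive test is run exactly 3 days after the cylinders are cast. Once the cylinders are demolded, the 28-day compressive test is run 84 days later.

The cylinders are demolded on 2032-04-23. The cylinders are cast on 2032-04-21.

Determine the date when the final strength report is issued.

The cylinders are demolded: Apr 23, 2032.
The 28-day compressive test is run: Apr 23, 2032 + 84 days = Jul 16, 2032.
The cylinders are cast: Apr 21, 2032.
The 7-day compressive test is run: Apr 21, 2032 + 3 days = Apr 24, 2032.
Both prerequisites met — the 28-day compressive test is run (Jul 16, 2032), the 7-day compressive test is run (Apr 24, 2032); the later is Jul 16, 2032.
The final strength report is issued: Jul 16, 2032 + 2 days = Jul 18, 2032.

2032-07-18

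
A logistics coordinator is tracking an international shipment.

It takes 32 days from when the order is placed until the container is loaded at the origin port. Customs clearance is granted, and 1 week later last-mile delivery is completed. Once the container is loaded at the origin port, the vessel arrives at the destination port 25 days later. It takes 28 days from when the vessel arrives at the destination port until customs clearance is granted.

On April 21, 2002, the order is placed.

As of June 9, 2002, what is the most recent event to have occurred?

The container is loaded at the origin port

The order is placed: Apr 21, 2002.
The container is loaded at the origin port: Apr 21, 2002 + 32 days = May 23, 2002.
The vessel arrives at the destination port: May 23, 2002 + 25 days = Jun 17, 2002.
Customs clearance is granted: Jun 17, 2002 + 28 days = Jul 15, 2002.
Last-mile delivery is completed: Jul 15, 2002 + 1 week = Jul 22, 2002.
Jun 9, 2002 falls between when the container is loaded at the origin port (May 23, 2002) and when the vessel arrives at the destination port (Jun 17, 2002).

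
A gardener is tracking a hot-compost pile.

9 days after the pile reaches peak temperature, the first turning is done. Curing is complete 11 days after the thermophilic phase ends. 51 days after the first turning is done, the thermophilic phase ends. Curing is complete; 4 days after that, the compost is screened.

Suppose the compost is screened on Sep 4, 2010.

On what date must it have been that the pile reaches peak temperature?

The compost is screened: Sep 4, 2010.
Curing is complete: Sep 4, 2010 − 4 days = Aug 31, 2010.
The thermophilic phase ends: Aug 31, 2010 − 11 days = Aug 20, 2010.
The first turning is done: Aug 20, 2010 − 51 days = Jun 30, 2010.
The pile reaches peak temperature: Jun 30, 2010 − 9 days = Jun 21, 2010.

Jun 21, 2010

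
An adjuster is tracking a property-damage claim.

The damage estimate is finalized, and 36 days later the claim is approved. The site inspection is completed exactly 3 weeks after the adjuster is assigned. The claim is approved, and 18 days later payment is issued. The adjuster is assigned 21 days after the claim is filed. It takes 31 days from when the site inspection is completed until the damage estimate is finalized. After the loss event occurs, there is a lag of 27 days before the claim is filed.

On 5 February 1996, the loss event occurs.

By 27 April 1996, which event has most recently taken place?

The site inspection is completed

The loss event occurs: Feb 5, 1996.
The claim is filed: Feb 5, 1996 + 27 days = Mar 3, 1996.
The adjuster is assigned: Mar 3, 1996 + 21 days = Mar 24, 1996.
The site inspection is completed: Mar 24, 1996 + 3 weeks = Apr 14, 1996.
The damage estimate is finalized: Apr 14, 1996 + 31 days = May 15, 1996.
The claim is approved: May 15, 1996 + 36 days = Jun 20, 1996.
Payment is issued: Jun 20, 1996 + 18 days = Jul 8, 1996.
Apr 27, 1996 falls between when the site inspection is completed (Apr 14, 1996) and when the damage estimate is finalized (May 15, 1996).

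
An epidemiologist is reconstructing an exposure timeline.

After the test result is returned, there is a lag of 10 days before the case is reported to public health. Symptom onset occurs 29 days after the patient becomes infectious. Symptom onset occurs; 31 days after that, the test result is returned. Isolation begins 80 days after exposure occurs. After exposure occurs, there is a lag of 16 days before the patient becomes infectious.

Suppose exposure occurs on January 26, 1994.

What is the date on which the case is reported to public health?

April 22, 1994

Exposure occurs: Jan 26, 1994.
The patient becomes infectious: Jan 26, 1994 + 16 days = Feb 11, 1994.
Symptom onset occurs: Feb 11, 1994 + 29 days = Mar 12, 1994.
The test result is returned: Mar 12, 1994 + 31 days = Apr 12, 1994.
The case is reported to public health: Apr 12, 1994 + 10 days = Apr 22, 1994.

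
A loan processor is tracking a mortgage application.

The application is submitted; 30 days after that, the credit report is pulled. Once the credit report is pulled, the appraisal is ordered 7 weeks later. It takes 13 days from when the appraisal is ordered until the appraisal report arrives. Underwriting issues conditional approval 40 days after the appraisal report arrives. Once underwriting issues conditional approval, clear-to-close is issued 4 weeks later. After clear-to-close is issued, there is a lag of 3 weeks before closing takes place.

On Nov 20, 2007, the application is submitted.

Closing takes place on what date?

The application is submitted: Nov 20, 2007.
The credit report is pulled: Nov 20, 2007 + 30 days = Dec 20, 2007.
The appraisal is ordered: Dec 20, 2007 + 7 weeks = Feb 7, 2008.
The appraisal report arrives: Feb 7, 2008 + 13 days = Feb 20, 2008.
Underwriting issues conditional approval: Feb 20, 2008 + 40 days = Mar 31, 2008.
Clear-to-close is issued: Mar 31, 2008 + 4 weeks = Apr 28, 2008.
Closing takes place: Apr 28, 2008 + 3 weeks = May 19, 2008.

May 19, 2008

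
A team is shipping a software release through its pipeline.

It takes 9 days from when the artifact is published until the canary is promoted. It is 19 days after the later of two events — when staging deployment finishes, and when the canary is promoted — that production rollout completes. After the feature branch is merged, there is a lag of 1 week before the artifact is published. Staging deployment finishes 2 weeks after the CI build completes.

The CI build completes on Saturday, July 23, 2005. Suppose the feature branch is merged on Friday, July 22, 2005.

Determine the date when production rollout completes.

Friday, August 26, 2005

The CI build completes: Jul 23, 2005.
Staging deployment finishes: Jul 23, 2005 + 2 weeks = Aug 6, 2005.
The feature branch is merged: Jul 22, 2005.
The artifact is published: Jul 22, 2005 + 1 week = Jul 29, 2005.
The canary is promoted: Jul 29, 2005 + 9 days = Aug 7, 2005.
Both prerequisites met — staging deployment finishes (Aug 6, 2005), the canary is promoted (Aug 7, 2005); the later is Aug 7, 2005.
Production rollout completes: Aug 7, 2005 + 19 days = Aug 26, 2005.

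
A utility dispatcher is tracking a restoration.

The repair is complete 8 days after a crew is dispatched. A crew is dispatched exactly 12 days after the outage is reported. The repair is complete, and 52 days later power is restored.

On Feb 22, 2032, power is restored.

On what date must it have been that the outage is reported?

Power is restored: Feb 22, 2032.
The repair is complete: Feb 22, 2032 − 52 days = Jan 1, 2032.
A crew is dispatched: Jan 1, 2032 − 8 days = Dec 24, 2031.
The outage is reported: Dec 24, 2031 − 12 days = Dec 12, 2031.

Dec 12, 2031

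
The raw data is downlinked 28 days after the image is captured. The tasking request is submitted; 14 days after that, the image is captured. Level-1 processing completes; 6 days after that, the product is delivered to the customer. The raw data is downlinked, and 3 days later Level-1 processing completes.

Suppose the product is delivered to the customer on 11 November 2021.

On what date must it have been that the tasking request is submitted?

The product is delivered to the customer: Nov 11, 2021.
Level-1 processing completes: Nov 11, 2021 − 6 days = Nov 5, 2021.
The raw data is downlinked: Nov 5, 2021 − 3 days = Nov 2, 2021.
The image is captured: Nov 2, 2021 − 28 days = Oct 5, 2021.
The tasking request is submitted: Oct 5, 2021 − 14 days = Sep 21, 2021.

21 September 2021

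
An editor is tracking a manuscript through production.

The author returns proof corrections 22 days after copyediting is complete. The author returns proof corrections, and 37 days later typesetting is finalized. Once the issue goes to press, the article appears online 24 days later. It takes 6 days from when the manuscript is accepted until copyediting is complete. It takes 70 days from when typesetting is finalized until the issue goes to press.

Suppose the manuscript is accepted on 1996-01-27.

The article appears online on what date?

1996-07-04

The manuscript is accepted: Jan 27, 1996.
Copyediting is complete: Jan 27, 1996 + 6 days = Feb 2, 1996.
The author returns proof corrections: Feb 2, 1996 + 22 days = Feb 24, 1996.
Typesetting is finalized: Feb 24, 1996 + 37 days = Apr 1, 1996.
The issue goes to press: Apr 1, 1996 + 70 days = Jun 10, 1996.
The article appears online: Jun 10, 1996 + 24 days = Jul 4, 1996.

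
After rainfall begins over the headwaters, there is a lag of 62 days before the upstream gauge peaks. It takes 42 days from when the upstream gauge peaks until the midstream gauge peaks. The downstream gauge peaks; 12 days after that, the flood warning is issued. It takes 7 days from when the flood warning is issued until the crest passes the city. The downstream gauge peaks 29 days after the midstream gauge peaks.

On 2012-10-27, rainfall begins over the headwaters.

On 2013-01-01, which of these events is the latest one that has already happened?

Rainfall begins over the headwaters: Oct 27, 2012.
The upstream gauge peaks: Oct 27, 2012 + 62 days = Dec 28, 2012.
The midstream gauge peaks: Dec 28, 2012 + 42 days = Feb 8, 2013.
The downstream gauge peaks: Feb 8, 2013 + 29 days = Mar 9, 2013.
The flood warning is issued: Mar 9, 2013 + 12 days = Mar 21, 2013.
The crest passes the city: Mar 21, 2013 + 7 days = Mar 28, 2013.
Jan 1, 2013 falls between when the upstream gauge peaks (Dec 28, 2012) and when the midstream gauge peaks (Feb 8, 2013).

The upstream gauge peaks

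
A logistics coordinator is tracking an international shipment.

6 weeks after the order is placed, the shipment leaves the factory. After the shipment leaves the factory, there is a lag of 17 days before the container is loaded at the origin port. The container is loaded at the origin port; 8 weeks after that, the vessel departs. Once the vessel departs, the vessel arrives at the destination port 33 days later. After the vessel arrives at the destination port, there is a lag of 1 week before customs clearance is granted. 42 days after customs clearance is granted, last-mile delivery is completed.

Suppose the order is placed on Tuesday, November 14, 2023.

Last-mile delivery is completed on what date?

Wednesday, May 29, 2024

The order is placed: Nov 14, 2023.
The shipment leaves the factory: Nov 14, 2023 + 6 weeks = Dec 26, 2023.
The container is loaded at the origin port: Dec 26, 2023 + 17 days = Jan 12, 2024.
The vessel departs: Jan 12, 2024 + 8 weeks = Mar 8, 2024.
The vessel arrives at the destination port: Mar 8, 2024 + 33 days = Apr 10, 2024.
Customs clearance is granted: Apr 10, 2024 + 1 week = Apr 17, 2024.
Last-mile delivery is completed: Apr 17, 2024 + 42 days = May 29, 2024.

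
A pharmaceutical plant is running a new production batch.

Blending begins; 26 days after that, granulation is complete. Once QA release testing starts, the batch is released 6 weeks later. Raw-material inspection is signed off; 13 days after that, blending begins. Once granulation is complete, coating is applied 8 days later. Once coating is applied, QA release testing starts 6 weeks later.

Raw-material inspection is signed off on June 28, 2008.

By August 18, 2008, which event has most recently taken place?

Raw-material inspection is signed off: Jun 28, 2008.
Blending begins: Jun 28, 2008 + 13 days = Jul 11, 2008.
Granulation is complete: Jul 11, 2008 + 26 days = Aug 6, 2008.
Coating is applied: Aug 6, 2008 + 8 days = Aug 14, 2008.
QA release testing starts: Aug 14, 2008 + 6 weeks = Sep 25, 2008.
The batch is released: Sep 25, 2008 + 6 weeks = Nov 6, 2008.
Aug 18, 2008 falls between when coating is applied (Aug 14, 2008) and when QA release testing starts (Sep 25, 2008).

Coating is applied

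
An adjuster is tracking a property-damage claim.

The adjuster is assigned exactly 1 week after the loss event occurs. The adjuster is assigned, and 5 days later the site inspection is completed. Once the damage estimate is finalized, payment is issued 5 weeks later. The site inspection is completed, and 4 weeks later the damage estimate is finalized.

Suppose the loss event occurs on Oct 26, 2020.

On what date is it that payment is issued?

Jan 9, 2021

The loss event occurs: Oct 26, 2020.
The adjuster is assigned: Oct 26, 2020 + 1 week = Nov 2, 2020.
The site inspection is completed: Nov 2, 2020 + 5 days = Nov 7, 2020.
The damage estimate is finalized: Nov 7, 2020 + 4 weeks = Dec 5, 2020.
Payment is issued: Dec 5, 2020 + 5 weeks = Jan 9, 2021.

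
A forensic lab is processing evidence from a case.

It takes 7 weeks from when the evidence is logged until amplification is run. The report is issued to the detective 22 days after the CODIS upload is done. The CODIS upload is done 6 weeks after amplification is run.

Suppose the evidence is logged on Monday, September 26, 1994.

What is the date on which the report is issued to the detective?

The evidence is logged: Sep 26, 1994.
Amplification is run: Sep 26, 1994 + 7 weeks = Nov 14, 1994.
The CODIS upload is done: Nov 14, 1994 + 6 weeks = Dec 26, 1994.
The report is issued to the detective: Dec 26, 1994 + 22 days = Jan 17, 1995.

Tuesday, January 17, 1995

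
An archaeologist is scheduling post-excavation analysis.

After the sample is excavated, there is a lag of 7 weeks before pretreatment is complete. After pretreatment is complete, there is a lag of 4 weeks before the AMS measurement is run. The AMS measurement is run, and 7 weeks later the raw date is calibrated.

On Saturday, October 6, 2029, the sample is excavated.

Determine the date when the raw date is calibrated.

Saturday, February 9, 2030

The sample is excavated: Oct 6, 2029.
Pretreatment is complete: Oct 6, 2029 + 7 weeks = Nov 24, 2029.
The AMS measurement is run: Nov 24, 2029 + 4 weeks = Dec 22, 2029.
The raw date is calibrated: Dec 22, 2029 + 7 weeks = Feb 9, 2030.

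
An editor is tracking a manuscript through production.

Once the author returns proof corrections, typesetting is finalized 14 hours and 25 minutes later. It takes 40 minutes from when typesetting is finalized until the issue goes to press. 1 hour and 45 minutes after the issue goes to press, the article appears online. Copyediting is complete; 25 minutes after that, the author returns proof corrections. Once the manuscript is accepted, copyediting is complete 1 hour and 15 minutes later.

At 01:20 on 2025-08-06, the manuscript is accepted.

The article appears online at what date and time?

The manuscript is accepted: 01:20 Aug 6, 2025.
Copyediting is complete: 01:20 Aug 6, 2025 + 1h15m = 02:35 Aug 6, 2025.
The author returns proof corrections: 02:35 Aug 6, 2025 + 25m = 03:00 Aug 6, 2025.
Typesetting is finalized: 03:00 Aug 6, 2025 + 14h25m = 17:25 Aug 6, 2025.
The issue goes to press: 17:25 Aug 6, 2025 + 40m = 18:05 Aug 6, 2025.
The article appears online: 18:05 Aug 6, 2025 + 1h45m = 19:50 Aug 6, 2025.

19:50 on 2025-08-06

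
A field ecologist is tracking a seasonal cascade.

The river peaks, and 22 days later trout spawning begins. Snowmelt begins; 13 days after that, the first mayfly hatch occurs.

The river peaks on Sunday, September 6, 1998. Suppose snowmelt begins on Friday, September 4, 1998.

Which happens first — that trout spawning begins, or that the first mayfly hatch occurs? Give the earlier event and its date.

The first mayfly hatch occurs — Thursday, September 17, 1998

The river peaks: Sep 6, 1998.
Trout spawning begins: Sep 6, 1998 + 22 days = Sep 28, 1998.
Snowmelt begins: Sep 4, 1998.
The first mayfly hatch occurs: Sep 4, 1998 + 13 days = Sep 17, 1998.
Comparing: trout spawning begins on Sep 28, 1998 vs the first mayfly hatch occurs on Sep 17, 1998. Earlier: the first mayfly hatch occurs.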